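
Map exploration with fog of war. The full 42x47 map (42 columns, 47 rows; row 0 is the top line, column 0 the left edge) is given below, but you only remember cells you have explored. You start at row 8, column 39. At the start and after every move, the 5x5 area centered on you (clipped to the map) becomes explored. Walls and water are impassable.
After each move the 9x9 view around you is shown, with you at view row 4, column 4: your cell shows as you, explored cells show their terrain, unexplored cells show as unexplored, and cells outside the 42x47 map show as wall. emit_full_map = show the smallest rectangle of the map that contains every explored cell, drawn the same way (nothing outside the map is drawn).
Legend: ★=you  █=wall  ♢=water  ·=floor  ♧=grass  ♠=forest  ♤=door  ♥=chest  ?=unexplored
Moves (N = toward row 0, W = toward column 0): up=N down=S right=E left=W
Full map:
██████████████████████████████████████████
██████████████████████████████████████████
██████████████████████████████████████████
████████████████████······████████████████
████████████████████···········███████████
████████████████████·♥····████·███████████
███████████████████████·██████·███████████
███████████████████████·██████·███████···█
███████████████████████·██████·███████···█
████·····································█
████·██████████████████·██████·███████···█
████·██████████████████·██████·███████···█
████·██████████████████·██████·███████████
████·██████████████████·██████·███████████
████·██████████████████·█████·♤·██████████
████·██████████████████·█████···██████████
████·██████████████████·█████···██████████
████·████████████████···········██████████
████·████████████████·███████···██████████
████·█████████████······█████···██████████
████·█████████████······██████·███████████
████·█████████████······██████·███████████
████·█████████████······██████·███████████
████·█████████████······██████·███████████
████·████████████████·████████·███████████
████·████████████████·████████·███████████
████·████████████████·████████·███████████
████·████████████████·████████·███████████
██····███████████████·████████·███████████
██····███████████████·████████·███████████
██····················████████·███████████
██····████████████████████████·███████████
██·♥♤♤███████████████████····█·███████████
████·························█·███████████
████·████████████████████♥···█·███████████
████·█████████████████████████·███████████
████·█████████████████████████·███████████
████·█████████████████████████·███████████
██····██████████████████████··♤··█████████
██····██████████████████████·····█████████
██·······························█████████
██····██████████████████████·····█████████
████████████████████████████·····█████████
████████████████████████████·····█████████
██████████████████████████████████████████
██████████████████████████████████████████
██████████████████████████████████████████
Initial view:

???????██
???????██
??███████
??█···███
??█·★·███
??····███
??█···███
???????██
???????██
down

???????██
??███████
??█···███
??█···███
??··★·███
??█···███
??█···███
???????██
???????██

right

??????███
?████████
?█···████
?█···████
?···★████
?█···████
?█···████
??????███
??????███

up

??????███
??????███
?████████
?█···████
?█··★████
?····████
?█···████
?█···████
??????███

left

???????██
???????██
??███████
??█···███
??█·★·███
??····███
??█···███
??█···███
???????██

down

???????██
??███████
??█···███
??█···███
??··★·███
??█···███
??█···███
???????██
???????██

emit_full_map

█████
█···█
█···█
··★·█
█···█
█···█

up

???????██
???????██
??███████
??█···███
??█·★·███
??····███
??█···███
??█···███
???????██

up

???????██
???????██
??███████
??███████
??█·★·███
??█···███
??····███
??█···███
??█···███

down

???????██
??███████
??███████
??█···███
??█·★·███
??····███
??█···███
??█···███
???????██

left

????????█
???██████
??███████
??██···██
??██★··██
??·····██
??██···██
???█···██
????????█

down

???██████
??███████
??██···██
??██···██
??··★··██
??██···██
??██···██
????????█
????????█

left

????█████
???██████
??███···█
??███···█
??··★···█
??███···█
??███···█
?????????
?????????

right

???██████
??███████
?███···██
?███···██
?···★··██
?███···██
?███···██
????????█
????????█

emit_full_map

??█████
?██████
███···█
███···█
···★··█
███···█
███···█

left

????█████
???██████
??███···█
??███···█
??··★···█
??███···█
??███···█
?????????
?????????

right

???██████
??███████
?███···██
?███···██
?···★··██
?███···██
?███···██
????????█
????????█

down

??███████
?███···██
?███···██
?······██
?███★··██
?███···██
??█████?█
????????█
????????█

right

?████████
███···███
███···███
······███
███·★·███
███···███
?████████
???????██
???????██

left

??███████
?███···██
?███···██
?······██
?███★··██
?███···██
??███████
????????█
????????█

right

?████████
███···███
███···███
······███
███·★·███
███···███
?████████
???????██
???????██

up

??███████
?████████
███···███
███···███
····★·███
███···███
███···███
?████████
???????██

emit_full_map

??█████
?██████
███···█
███···█
····★·█
███···█
███···█
?██████


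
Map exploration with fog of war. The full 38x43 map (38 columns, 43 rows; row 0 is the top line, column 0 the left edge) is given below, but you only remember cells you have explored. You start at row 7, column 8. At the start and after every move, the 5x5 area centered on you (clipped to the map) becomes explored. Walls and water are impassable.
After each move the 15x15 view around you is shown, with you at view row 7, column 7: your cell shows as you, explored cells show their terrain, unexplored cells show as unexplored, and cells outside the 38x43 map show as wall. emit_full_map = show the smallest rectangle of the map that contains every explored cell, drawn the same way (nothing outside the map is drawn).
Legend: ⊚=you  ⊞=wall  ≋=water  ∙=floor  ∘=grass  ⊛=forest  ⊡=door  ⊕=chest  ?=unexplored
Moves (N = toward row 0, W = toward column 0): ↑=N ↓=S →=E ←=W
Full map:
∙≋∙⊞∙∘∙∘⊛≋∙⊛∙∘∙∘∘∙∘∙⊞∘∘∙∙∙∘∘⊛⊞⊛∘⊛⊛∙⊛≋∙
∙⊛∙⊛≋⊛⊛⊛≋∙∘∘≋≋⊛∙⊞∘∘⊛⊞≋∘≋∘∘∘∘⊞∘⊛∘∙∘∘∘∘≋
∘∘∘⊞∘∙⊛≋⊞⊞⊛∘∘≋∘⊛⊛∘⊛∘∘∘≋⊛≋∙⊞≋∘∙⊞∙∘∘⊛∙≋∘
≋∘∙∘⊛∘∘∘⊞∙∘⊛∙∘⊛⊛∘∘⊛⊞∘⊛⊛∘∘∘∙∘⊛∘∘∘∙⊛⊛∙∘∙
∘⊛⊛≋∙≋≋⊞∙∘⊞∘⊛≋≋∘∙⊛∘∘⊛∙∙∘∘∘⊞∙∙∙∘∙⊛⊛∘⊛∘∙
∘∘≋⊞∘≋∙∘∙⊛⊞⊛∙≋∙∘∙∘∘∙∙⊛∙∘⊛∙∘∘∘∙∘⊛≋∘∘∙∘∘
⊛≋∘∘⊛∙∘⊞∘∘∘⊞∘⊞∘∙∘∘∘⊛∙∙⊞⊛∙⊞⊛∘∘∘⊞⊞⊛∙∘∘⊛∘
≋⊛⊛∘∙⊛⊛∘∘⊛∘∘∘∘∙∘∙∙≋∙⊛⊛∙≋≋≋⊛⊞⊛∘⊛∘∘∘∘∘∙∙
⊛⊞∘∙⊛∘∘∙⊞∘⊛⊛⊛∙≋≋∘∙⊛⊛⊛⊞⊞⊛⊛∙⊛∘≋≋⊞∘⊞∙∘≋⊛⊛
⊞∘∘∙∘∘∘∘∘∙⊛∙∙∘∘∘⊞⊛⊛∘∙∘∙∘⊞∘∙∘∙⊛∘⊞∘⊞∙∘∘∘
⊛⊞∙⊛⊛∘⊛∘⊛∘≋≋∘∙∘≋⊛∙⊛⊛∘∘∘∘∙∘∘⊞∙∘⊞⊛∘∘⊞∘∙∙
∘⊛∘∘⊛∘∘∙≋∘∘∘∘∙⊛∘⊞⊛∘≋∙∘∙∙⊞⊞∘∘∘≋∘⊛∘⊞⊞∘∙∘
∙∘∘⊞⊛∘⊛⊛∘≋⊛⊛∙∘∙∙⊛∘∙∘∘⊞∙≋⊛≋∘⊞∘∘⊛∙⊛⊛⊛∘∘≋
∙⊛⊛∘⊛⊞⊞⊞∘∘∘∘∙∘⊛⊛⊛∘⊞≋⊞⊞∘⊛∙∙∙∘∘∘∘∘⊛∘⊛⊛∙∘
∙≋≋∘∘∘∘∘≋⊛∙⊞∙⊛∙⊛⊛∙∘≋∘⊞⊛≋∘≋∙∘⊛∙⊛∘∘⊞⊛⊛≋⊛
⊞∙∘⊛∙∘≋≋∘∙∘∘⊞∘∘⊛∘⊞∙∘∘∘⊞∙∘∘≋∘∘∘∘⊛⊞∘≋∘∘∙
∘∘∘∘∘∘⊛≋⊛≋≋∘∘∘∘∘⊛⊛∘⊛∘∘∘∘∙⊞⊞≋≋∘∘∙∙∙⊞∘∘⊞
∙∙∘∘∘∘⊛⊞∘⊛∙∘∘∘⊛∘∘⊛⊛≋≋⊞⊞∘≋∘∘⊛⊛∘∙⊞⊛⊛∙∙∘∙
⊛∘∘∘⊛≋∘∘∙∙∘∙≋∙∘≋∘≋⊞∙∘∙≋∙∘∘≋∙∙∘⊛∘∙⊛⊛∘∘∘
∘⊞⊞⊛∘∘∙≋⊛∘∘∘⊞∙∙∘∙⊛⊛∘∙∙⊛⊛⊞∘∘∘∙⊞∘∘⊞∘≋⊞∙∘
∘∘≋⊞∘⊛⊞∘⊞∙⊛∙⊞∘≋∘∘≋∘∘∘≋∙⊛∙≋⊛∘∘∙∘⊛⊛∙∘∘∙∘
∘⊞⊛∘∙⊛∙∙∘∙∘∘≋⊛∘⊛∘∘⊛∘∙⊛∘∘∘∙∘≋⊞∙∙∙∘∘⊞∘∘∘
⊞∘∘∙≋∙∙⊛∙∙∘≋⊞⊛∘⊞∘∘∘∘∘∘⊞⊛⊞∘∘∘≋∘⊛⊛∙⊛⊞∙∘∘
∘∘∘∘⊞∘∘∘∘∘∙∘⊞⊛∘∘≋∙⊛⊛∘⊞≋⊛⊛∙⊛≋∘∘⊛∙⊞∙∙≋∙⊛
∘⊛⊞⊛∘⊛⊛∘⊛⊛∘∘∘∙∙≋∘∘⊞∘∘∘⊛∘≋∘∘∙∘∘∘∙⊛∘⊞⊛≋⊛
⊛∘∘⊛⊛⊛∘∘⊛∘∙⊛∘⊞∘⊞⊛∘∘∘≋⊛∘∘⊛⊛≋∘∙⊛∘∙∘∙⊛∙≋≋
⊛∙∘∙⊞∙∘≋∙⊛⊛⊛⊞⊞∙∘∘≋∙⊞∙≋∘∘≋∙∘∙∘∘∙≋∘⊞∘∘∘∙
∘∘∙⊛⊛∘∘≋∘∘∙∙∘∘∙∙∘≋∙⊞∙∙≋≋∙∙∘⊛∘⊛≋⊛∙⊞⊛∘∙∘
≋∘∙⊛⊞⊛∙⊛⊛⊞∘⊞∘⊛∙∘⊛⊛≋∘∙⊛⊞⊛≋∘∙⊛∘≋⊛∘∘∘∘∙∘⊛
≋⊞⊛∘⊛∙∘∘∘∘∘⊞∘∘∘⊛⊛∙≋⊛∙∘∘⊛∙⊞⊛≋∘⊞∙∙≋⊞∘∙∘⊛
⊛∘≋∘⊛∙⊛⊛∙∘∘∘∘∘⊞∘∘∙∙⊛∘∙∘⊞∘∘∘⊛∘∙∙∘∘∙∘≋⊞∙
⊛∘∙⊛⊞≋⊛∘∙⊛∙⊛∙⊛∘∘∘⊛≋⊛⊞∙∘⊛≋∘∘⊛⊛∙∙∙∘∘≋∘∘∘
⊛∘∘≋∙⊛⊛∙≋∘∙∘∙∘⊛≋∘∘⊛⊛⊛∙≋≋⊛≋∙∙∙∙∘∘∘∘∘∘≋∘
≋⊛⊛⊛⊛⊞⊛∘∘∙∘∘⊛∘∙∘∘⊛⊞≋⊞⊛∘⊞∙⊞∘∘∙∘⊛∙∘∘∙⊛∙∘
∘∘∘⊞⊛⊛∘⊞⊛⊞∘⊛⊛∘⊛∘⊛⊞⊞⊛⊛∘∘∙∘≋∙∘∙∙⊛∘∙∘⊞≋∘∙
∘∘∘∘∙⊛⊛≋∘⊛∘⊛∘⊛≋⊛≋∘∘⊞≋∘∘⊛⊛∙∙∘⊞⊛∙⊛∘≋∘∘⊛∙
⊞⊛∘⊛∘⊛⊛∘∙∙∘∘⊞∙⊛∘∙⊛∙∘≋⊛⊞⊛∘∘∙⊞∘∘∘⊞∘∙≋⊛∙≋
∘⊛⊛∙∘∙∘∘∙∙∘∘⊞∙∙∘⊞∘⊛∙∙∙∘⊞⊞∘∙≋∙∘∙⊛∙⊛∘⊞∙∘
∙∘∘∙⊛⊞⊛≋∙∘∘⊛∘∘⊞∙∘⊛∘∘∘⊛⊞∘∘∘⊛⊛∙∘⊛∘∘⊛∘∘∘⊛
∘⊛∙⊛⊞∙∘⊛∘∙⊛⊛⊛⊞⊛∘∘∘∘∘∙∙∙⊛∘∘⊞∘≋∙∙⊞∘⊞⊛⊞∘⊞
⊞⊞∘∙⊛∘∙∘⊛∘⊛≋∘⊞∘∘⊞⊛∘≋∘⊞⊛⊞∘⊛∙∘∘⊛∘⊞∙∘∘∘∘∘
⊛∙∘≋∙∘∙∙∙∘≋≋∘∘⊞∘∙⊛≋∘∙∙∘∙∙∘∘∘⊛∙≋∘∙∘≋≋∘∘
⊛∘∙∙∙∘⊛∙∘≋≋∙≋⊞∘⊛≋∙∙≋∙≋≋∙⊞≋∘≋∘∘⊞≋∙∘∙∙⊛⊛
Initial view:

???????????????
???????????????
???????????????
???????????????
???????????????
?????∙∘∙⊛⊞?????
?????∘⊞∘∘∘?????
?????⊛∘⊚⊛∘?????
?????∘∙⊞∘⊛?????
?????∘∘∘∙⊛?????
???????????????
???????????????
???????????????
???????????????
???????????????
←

???????????????
???????????????
???????????????
???????????????
???????????????
?????≋∙∘∙⊛⊞????
?????∙∘⊞∘∘∘????
?????⊛⊛⊚∘⊛∘????
?????∘∘∙⊞∘⊛????
?????∘∘∘∘∙⊛????
???????????????
???????????????
???????????????
???????????????
???????????????

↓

???????????????
???????????????
???????????????
???????????????
?????≋∙∘∙⊛⊞????
?????∙∘⊞∘∘∘????
?????⊛⊛∘∘⊛∘????
?????∘∘⊚⊞∘⊛????
?????∘∘∘∘∙⊛????
?????∘⊛∘⊛∘?????
???????????????
???????????????
???????????????
???????????????
???????????????

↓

???????????????
???????????????
???????????????
?????≋∙∘∙⊛⊞????
?????∙∘⊞∘∘∘????
?????⊛⊛∘∘⊛∘????
?????∘∘∙⊞∘⊛????
?????∘∘⊚∘∙⊛????
?????∘⊛∘⊛∘?????
?????∘∘∙≋∘?????
???????????????
???????????????
???????????????
???????????????
???????????????

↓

???????????????
???????????????
?????≋∙∘∙⊛⊞????
?????∙∘⊞∘∘∘????
?????⊛⊛∘∘⊛∘????
?????∘∘∙⊞∘⊛????
?????∘∘∘∘∙⊛????
?????∘⊛⊚⊛∘?????
?????∘∘∙≋∘?????
?????∘⊛⊛∘≋?????
???????????????
???????????????
???????????????
???????????????
???????????????

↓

???????????????
?????≋∙∘∙⊛⊞????
?????∙∘⊞∘∘∘????
?????⊛⊛∘∘⊛∘????
?????∘∘∙⊞∘⊛????
?????∘∘∘∘∙⊛????
?????∘⊛∘⊛∘?????
?????∘∘⊚≋∘?????
?????∘⊛⊛∘≋?????
?????⊞⊞⊞∘∘?????
???????????????
???????????????
???????????????
???????????????
???????????????

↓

?????≋∙∘∙⊛⊞????
?????∙∘⊞∘∘∘????
?????⊛⊛∘∘⊛∘????
?????∘∘∙⊞∘⊛????
?????∘∘∘∘∙⊛????
?????∘⊛∘⊛∘?????
?????∘∘∙≋∘?????
?????∘⊛⊚∘≋?????
?????⊞⊞⊞∘∘?????
?????∘∘∘≋⊛?????
???????????????
???????????????
???????????????
???????????????
???????????????

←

⊞?????≋∙∘∙⊛⊞???
⊞?????∙∘⊞∘∘∘???
⊞?????⊛⊛∘∘⊛∘???
⊞?????∘∘∙⊞∘⊛???
⊞?????∘∘∘∘∙⊛???
⊞????⊛∘⊛∘⊛∘????
⊞????⊛∘∘∙≋∘????
⊞????⊛∘⊚⊛∘≋????
⊞????⊛⊞⊞⊞∘∘????
⊞????∘∘∘∘≋⊛????
⊞??????????????
⊞??????????????
⊞??????????????
⊞??????????????
⊞??????????????

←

⊞⊞?????≋∙∘∙⊛⊞??
⊞⊞?????∙∘⊞∘∘∘??
⊞⊞?????⊛⊛∘∘⊛∘??
⊞⊞?????∘∘∙⊞∘⊛??
⊞⊞?????∘∘∘∘∙⊛??
⊞⊞???⊛⊛∘⊛∘⊛∘???
⊞⊞???∘⊛∘∘∙≋∘???
⊞⊞???⊞⊛⊚⊛⊛∘≋???
⊞⊞???∘⊛⊞⊞⊞∘∘???
⊞⊞???∘∘∘∘∘≋⊛???
⊞⊞?????????????
⊞⊞?????????????
⊞⊞?????????????
⊞⊞?????????????
⊞⊞?????????????

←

⊞⊞⊞?????≋∙∘∙⊛⊞?
⊞⊞⊞?????∙∘⊞∘∘∘?
⊞⊞⊞?????⊛⊛∘∘⊛∘?
⊞⊞⊞?????∘∘∙⊞∘⊛?
⊞⊞⊞?????∘∘∘∘∙⊛?
⊞⊞⊞??∙⊛⊛∘⊛∘⊛∘??
⊞⊞⊞??∘∘⊛∘∘∙≋∘??
⊞⊞⊞??∘⊞⊚∘⊛⊛∘≋??
⊞⊞⊞??⊛∘⊛⊞⊞⊞∘∘??
⊞⊞⊞??≋∘∘∘∘∘≋⊛??
⊞⊞⊞????????????
⊞⊞⊞????????????
⊞⊞⊞????????????
⊞⊞⊞????????????
⊞⊞⊞????????????

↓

⊞⊞⊞?????∙∘⊞∘∘∘?
⊞⊞⊞?????⊛⊛∘∘⊛∘?
⊞⊞⊞?????∘∘∙⊞∘⊛?
⊞⊞⊞?????∘∘∘∘∙⊛?
⊞⊞⊞??∙⊛⊛∘⊛∘⊛∘??
⊞⊞⊞??∘∘⊛∘∘∙≋∘??
⊞⊞⊞??∘⊞⊛∘⊛⊛∘≋??
⊞⊞⊞??⊛∘⊚⊞⊞⊞∘∘??
⊞⊞⊞??≋∘∘∘∘∘≋⊛??
⊞⊞⊞??∘⊛∙∘≋?????
⊞⊞⊞????????????
⊞⊞⊞????????????
⊞⊞⊞????????????
⊞⊞⊞????????????
⊞⊞⊞????????????

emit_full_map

???≋∙∘∙⊛⊞
???∙∘⊞∘∘∘
???⊛⊛∘∘⊛∘
???∘∘∙⊞∘⊛
???∘∘∘∘∙⊛
∙⊛⊛∘⊛∘⊛∘?
∘∘⊛∘∘∙≋∘?
∘⊞⊛∘⊛⊛∘≋?
⊛∘⊚⊞⊞⊞∘∘?
≋∘∘∘∘∘≋⊛?
∘⊛∙∘≋????

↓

⊞⊞⊞?????⊛⊛∘∘⊛∘?
⊞⊞⊞?????∘∘∙⊞∘⊛?
⊞⊞⊞?????∘∘∘∘∙⊛?
⊞⊞⊞??∙⊛⊛∘⊛∘⊛∘??
⊞⊞⊞??∘∘⊛∘∘∙≋∘??
⊞⊞⊞??∘⊞⊛∘⊛⊛∘≋??
⊞⊞⊞??⊛∘⊛⊞⊞⊞∘∘??
⊞⊞⊞??≋∘⊚∘∘∘≋⊛??
⊞⊞⊞??∘⊛∙∘≋?????
⊞⊞⊞??∘∘∘∘⊛?????
⊞⊞⊞????????????
⊞⊞⊞????????????
⊞⊞⊞????????????
⊞⊞⊞????????????
⊞⊞⊞????????????

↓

⊞⊞⊞?????∘∘∙⊞∘⊛?
⊞⊞⊞?????∘∘∘∘∙⊛?
⊞⊞⊞??∙⊛⊛∘⊛∘⊛∘??
⊞⊞⊞??∘∘⊛∘∘∙≋∘??
⊞⊞⊞??∘⊞⊛∘⊛⊛∘≋??
⊞⊞⊞??⊛∘⊛⊞⊞⊞∘∘??
⊞⊞⊞??≋∘∘∘∘∘≋⊛??
⊞⊞⊞??∘⊛⊚∘≋?????
⊞⊞⊞??∘∘∘∘⊛?????
⊞⊞⊞??∘∘∘∘⊛?????
⊞⊞⊞????????????
⊞⊞⊞????????????
⊞⊞⊞????????????
⊞⊞⊞????????????
⊞⊞⊞????????????

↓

⊞⊞⊞?????∘∘∘∘∙⊛?
⊞⊞⊞??∙⊛⊛∘⊛∘⊛∘??
⊞⊞⊞??∘∘⊛∘∘∙≋∘??
⊞⊞⊞??∘⊞⊛∘⊛⊛∘≋??
⊞⊞⊞??⊛∘⊛⊞⊞⊞∘∘??
⊞⊞⊞??≋∘∘∘∘∘≋⊛??
⊞⊞⊞??∘⊛∙∘≋?????
⊞⊞⊞??∘∘⊚∘⊛?????
⊞⊞⊞??∘∘∘∘⊛?????
⊞⊞⊞??∘∘⊛≋∘?????
⊞⊞⊞????????????
⊞⊞⊞????????????
⊞⊞⊞????????????
⊞⊞⊞????????????
⊞⊞⊞????????????

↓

⊞⊞⊞??∙⊛⊛∘⊛∘⊛∘??
⊞⊞⊞??∘∘⊛∘∘∙≋∘??
⊞⊞⊞??∘⊞⊛∘⊛⊛∘≋??
⊞⊞⊞??⊛∘⊛⊞⊞⊞∘∘??
⊞⊞⊞??≋∘∘∘∘∘≋⊛??
⊞⊞⊞??∘⊛∙∘≋?????
⊞⊞⊞??∘∘∘∘⊛?????
⊞⊞⊞??∘∘⊚∘⊛?????
⊞⊞⊞??∘∘⊛≋∘?????
⊞⊞⊞??⊞⊛∘∘∙?????
⊞⊞⊞????????????
⊞⊞⊞????????????
⊞⊞⊞????????????
⊞⊞⊞????????????
⊞⊞⊞????????????

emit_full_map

???≋∙∘∙⊛⊞
???∙∘⊞∘∘∘
???⊛⊛∘∘⊛∘
???∘∘∙⊞∘⊛
???∘∘∘∘∙⊛
∙⊛⊛∘⊛∘⊛∘?
∘∘⊛∘∘∙≋∘?
∘⊞⊛∘⊛⊛∘≋?
⊛∘⊛⊞⊞⊞∘∘?
≋∘∘∘∘∘≋⊛?
∘⊛∙∘≋????
∘∘∘∘⊛????
∘∘⊚∘⊛????
∘∘⊛≋∘????
⊞⊛∘∘∙????


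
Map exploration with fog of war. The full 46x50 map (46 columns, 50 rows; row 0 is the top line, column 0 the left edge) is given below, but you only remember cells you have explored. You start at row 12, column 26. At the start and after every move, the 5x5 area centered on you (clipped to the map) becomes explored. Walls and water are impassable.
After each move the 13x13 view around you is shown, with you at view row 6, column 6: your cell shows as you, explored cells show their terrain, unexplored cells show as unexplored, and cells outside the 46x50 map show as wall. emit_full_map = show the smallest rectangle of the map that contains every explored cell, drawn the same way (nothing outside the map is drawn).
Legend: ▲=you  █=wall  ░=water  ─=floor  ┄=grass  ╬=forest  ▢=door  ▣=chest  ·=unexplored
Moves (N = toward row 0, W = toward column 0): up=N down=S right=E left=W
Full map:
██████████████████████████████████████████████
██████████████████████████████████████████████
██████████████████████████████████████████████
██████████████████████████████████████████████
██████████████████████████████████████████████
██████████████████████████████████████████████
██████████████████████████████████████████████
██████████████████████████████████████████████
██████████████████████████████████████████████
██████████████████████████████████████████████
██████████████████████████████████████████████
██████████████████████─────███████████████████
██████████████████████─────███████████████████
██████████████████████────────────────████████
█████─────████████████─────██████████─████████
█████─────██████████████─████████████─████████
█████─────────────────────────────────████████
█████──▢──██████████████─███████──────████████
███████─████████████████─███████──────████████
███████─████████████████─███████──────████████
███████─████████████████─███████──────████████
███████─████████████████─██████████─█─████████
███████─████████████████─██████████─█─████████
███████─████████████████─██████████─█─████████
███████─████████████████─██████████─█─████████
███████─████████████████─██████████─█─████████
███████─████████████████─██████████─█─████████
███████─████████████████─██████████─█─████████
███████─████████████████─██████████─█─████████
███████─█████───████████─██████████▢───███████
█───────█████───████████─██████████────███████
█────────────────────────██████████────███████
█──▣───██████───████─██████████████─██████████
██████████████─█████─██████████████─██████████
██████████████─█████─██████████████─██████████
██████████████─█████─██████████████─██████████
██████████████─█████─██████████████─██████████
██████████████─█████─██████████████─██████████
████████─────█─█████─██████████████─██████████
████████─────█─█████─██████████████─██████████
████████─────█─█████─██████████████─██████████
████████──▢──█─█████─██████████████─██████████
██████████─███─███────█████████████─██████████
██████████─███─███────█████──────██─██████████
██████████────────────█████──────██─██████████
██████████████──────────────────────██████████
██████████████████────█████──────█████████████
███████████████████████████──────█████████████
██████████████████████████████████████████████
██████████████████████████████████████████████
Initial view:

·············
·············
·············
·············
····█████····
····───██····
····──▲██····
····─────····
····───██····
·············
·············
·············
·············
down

·············
·············
·············
····█████····
····───██····
····───██····
····──▲──····
····───██····
····─████····
·············
·············
·············
·············

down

·············
·············
····█████····
····───██····
····───██····
····─────····
····──▲██····
····─████····
····─────····
·············
·············
·············
·············

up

·············
·············
·············
····█████····
····───██····
····───██····
····──▲──····
····───██····
····─████····
····─────····
·············
·············
·············

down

·············
·············
····█████····
····───██····
····───██····
····─────····
····──▲██····
····─████····
····─────····
·············
·············
·············
·············

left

·············
·············
·····█████···
·····───██···
····────██···
····──────···
····──▲─██···
····█─████···
····──────···
·············
·············
·············
·············

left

·············
·············
······█████··
······───██··
····─────██··
····───────··
····──▲──██··
····██─████··
····───────··
·············
·············
·············
·············

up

·············
·············
·············
······█████··
····─────██··
····─────██··
····──▲────··
····─────██··
····██─████··
····───────··
·············
·············
·············

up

·············
·············
·············
·············
····███████··
····─────██··
····──▲──██··
····───────··
····─────██··
····██─████··
····───────··
·············
·············

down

·············
·············
·············
····███████··
····─────██··
····─────██··
····──▲────··
····─────██··
····██─████··
····───────··
·············
·············
·············

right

·············
·············
·············
···███████···
···─────██···
···─────██···
···───▲───···
···─────██···
···██─████···
···───────···
·············
·············
·············

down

·············
·············
···███████···
···─────██···
···─────██···
···───────···
···───▲─██···
···██─████···
···───────···
·············
·············
·············
·············

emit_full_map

███████
─────██
─────██
───────
───▲─██
██─████
───────

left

·············
·············
····███████··
····─────██··
····─────██··
····───────··
····──▲──██··
····██─████··
····───────··
·············
·············
·············
·············

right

·············
·············
···███████···
···─────██···
···─────██···
···───────···
···───▲─██···
···██─████···
···───────···
·············
·············
·············
·············

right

·············
·············
··███████····
··─────██····
··─────██····
··───────····
··────▲██····
··██─████····
··───────····
·············
·············
·············
·············


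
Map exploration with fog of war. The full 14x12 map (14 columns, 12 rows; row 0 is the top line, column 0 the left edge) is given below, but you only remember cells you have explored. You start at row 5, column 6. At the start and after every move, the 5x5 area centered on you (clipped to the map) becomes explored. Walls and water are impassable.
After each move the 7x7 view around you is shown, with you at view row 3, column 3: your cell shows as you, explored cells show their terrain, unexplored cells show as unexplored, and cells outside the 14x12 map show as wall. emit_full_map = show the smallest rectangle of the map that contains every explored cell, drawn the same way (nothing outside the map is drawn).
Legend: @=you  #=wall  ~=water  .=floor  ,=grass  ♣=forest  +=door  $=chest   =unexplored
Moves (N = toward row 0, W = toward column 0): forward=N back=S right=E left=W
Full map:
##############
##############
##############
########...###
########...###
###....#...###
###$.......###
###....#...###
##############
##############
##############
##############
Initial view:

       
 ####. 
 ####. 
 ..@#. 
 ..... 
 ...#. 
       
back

 ####. 
 ####. 
 ...#. 
 ..@.. 
 ...#. 
 ##### 
       

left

  ####.
 #####.
 ....#.
 $.@...
 ....#.
 ######
       

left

   ####
 ######
 #....#
 #$@...
 #....#
 ######
       

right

  ####.
######.
#....#.
#$.@...
#....#.
#######
       

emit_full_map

  ####.
######.
#....#.
#$.@...
#....#.
#######

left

   ####
 ######
 #....#
 #$@...
 #....#
 ######
       

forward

       
 ######
 ######
 #.@..#
 #$....
 #....#
 ######

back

 ######
 ######
 #....#
 #$@...
 #....#
 ######
       

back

 ######
 #....#
 #$....
 #.@..#
 ######
 ##### 
       

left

  #####
 ##....
 ##$...
 ##@...
 ######
 ######
       

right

 ######
##....#
##$....
##.@..#
#######
###### 
       

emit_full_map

 ######.
 ######.
##....#.
##$.....
##.@..#.
########
######  

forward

 ######
 ######
##....#
##$@...
##....#
#######
###### 

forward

       
 ######
 ######
##.@..#
##$....
##....#
#######

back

 ######
 ######
##....#
##$@...
##....#
#######
###### 

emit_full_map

 ######.
 ######.
##....#.
##$@....
##....#.
########
######  


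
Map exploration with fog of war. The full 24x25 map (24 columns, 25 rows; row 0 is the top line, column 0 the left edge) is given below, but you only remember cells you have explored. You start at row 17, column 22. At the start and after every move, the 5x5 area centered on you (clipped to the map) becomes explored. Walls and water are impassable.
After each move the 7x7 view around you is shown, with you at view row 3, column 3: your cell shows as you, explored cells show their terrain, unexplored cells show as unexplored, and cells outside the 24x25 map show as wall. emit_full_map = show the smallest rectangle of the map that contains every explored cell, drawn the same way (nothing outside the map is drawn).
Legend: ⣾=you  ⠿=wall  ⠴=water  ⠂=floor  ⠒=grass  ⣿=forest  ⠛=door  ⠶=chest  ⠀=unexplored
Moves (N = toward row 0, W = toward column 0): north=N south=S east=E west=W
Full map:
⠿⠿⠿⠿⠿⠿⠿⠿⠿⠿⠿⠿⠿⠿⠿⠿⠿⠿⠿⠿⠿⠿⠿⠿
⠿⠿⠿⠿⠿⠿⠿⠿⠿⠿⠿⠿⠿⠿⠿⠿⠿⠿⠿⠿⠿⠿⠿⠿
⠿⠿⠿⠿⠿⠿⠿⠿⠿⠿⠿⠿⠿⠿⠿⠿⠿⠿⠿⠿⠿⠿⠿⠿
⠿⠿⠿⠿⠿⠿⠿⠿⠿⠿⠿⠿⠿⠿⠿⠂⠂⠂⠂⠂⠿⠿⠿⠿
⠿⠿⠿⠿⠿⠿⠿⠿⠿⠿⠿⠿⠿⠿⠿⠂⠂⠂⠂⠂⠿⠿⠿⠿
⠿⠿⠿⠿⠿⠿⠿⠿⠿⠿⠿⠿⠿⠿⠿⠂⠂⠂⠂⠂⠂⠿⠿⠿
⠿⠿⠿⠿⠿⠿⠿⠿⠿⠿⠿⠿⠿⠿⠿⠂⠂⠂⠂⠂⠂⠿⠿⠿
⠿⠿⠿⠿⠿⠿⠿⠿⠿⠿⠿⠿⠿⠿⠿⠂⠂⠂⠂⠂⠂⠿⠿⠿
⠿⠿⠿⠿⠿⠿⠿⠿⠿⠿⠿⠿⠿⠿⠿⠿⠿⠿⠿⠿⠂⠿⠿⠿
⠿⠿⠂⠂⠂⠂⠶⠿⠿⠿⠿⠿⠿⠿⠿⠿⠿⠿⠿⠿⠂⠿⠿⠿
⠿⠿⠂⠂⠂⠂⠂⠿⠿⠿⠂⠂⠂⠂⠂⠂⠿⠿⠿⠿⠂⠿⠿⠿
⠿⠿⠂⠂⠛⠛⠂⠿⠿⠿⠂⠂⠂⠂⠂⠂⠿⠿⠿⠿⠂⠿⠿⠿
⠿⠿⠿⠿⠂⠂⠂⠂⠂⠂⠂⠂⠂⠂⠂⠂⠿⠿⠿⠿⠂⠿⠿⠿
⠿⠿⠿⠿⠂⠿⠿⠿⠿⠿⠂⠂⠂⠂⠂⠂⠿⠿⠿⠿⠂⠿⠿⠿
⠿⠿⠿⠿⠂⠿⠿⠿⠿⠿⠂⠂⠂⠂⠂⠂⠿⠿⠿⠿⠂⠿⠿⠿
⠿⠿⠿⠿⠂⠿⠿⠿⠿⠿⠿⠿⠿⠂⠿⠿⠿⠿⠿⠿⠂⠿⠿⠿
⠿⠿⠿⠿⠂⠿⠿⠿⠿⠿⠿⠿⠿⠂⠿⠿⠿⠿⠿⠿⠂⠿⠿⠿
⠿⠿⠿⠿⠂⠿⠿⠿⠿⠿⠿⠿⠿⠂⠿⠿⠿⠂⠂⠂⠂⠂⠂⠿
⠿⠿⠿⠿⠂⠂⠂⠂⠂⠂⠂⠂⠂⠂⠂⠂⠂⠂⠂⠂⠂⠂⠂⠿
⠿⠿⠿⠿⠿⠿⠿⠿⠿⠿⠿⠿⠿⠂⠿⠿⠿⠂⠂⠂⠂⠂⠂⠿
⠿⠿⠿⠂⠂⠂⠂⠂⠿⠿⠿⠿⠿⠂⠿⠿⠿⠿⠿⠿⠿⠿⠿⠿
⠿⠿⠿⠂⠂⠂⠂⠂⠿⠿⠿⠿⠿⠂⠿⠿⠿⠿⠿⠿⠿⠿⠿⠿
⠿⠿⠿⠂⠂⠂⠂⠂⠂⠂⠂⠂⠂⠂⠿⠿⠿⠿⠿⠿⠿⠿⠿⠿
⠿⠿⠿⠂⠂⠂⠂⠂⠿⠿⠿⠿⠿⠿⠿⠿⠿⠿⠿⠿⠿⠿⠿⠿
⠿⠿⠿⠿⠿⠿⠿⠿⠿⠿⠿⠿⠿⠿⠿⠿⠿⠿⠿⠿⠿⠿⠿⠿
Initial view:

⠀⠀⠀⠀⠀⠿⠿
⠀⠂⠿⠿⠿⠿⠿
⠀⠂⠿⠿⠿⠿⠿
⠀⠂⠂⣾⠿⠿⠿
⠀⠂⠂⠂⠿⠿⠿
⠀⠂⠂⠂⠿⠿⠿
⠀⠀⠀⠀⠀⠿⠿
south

⠀⠂⠿⠿⠿⠿⠿
⠀⠂⠿⠿⠿⠿⠿
⠀⠂⠂⠂⠿⠿⠿
⠀⠂⠂⣾⠿⠿⠿
⠀⠂⠂⠂⠿⠿⠿
⠀⠿⠿⠿⠿⠿⠿
⠀⠀⠀⠀⠀⠿⠿

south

⠀⠂⠿⠿⠿⠿⠿
⠀⠂⠂⠂⠿⠿⠿
⠀⠂⠂⠂⠿⠿⠿
⠀⠂⠂⣾⠿⠿⠿
⠀⠿⠿⠿⠿⠿⠿
⠀⠿⠿⠿⠿⠿⠿
⠀⠀⠀⠀⠀⠿⠿

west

⠀⠀⠂⠿⠿⠿⠿
⠀⠂⠂⠂⠂⠿⠿
⠀⠂⠂⠂⠂⠿⠿
⠀⠂⠂⣾⠂⠿⠿
⠀⠿⠿⠿⠿⠿⠿
⠀⠿⠿⠿⠿⠿⠿
⠀⠀⠀⠀⠀⠀⠿

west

⠀⠀⠀⠂⠿⠿⠿
⠀⠂⠂⠂⠂⠂⠿
⠀⠂⠂⠂⠂⠂⠿
⠀⠂⠂⣾⠂⠂⠿
⠀⠿⠿⠿⠿⠿⠿
⠀⠿⠿⠿⠿⠿⠿
⠀⠀⠀⠀⠀⠀⠀

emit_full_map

⠀⠀⠂⠿⠿⠿
⠀⠀⠂⠿⠿⠿
⠂⠂⠂⠂⠂⠿
⠂⠂⠂⠂⠂⠿
⠂⠂⣾⠂⠂⠿
⠿⠿⠿⠿⠿⠿
⠿⠿⠿⠿⠿⠿

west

⠀⠀⠀⠀⠂⠿⠿
⠀⠂⠂⠂⠂⠂⠂
⠀⠂⠂⠂⠂⠂⠂
⠀⠂⠂⣾⠂⠂⠂
⠀⠿⠿⠿⠿⠿⠿
⠀⠿⠿⠿⠿⠿⠿
⠀⠀⠀⠀⠀⠀⠀

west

⠀⠀⠀⠀⠀⠂⠿
⠀⠿⠂⠂⠂⠂⠂
⠀⠂⠂⠂⠂⠂⠂
⠀⠿⠂⣾⠂⠂⠂
⠀⠿⠿⠿⠿⠿⠿
⠀⠿⠿⠿⠿⠿⠿
⠀⠀⠀⠀⠀⠀⠀

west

⠀⠀⠀⠀⠀⠀⠂
⠀⠿⠿⠂⠂⠂⠂
⠀⠂⠂⠂⠂⠂⠂
⠀⠿⠿⣾⠂⠂⠂
⠀⠿⠿⠿⠿⠿⠿
⠀⠿⠿⠿⠿⠿⠿
⠀⠀⠀⠀⠀⠀⠀

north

⠀⠀⠀⠀⠀⠀⠂
⠀⠿⠿⠿⠿⠿⠂
⠀⠿⠿⠂⠂⠂⠂
⠀⠂⠂⣾⠂⠂⠂
⠀⠿⠿⠂⠂⠂⠂
⠀⠿⠿⠿⠿⠿⠿
⠀⠿⠿⠿⠿⠿⠿

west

⠀⠀⠀⠀⠀⠀⠀
⠀⠿⠿⠿⠿⠿⠿
⠀⠿⠿⠿⠂⠂⠂
⠀⠂⠂⣾⠂⠂⠂
⠀⠿⠿⠿⠂⠂⠂
⠀⠿⠿⠿⠿⠿⠿
⠀⠀⠿⠿⠿⠿⠿

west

⠀⠀⠀⠀⠀⠀⠀
⠀⠂⠿⠿⠿⠿⠿
⠀⠂⠿⠿⠿⠂⠂
⠀⠂⠂⣾⠂⠂⠂
⠀⠂⠿⠿⠿⠂⠂
⠀⠂⠿⠿⠿⠿⠿
⠀⠀⠀⠿⠿⠿⠿

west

⠀⠀⠀⠀⠀⠀⠀
⠀⠿⠂⠿⠿⠿⠿
⠀⠿⠂⠿⠿⠿⠂
⠀⠂⠂⣾⠂⠂⠂
⠀⠿⠂⠿⠿⠿⠂
⠀⠿⠂⠿⠿⠿⠿
⠀⠀⠀⠀⠿⠿⠿

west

⠀⠀⠀⠀⠀⠀⠀
⠀⠿⠿⠂⠿⠿⠿
⠀⠿⠿⠂⠿⠿⠿
⠀⠂⠂⣾⠂⠂⠂
⠀⠿⠿⠂⠿⠿⠿
⠀⠿⠿⠂⠿⠿⠿
⠀⠀⠀⠀⠀⠿⠿

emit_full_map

⠀⠀⠀⠀⠀⠀⠀⠀⠀⠂⠿⠿⠿
⠿⠿⠂⠿⠿⠿⠿⠿⠿⠂⠿⠿⠿
⠿⠿⠂⠿⠿⠿⠂⠂⠂⠂⠂⠂⠿
⠂⠂⣾⠂⠂⠂⠂⠂⠂⠂⠂⠂⠿
⠿⠿⠂⠿⠿⠿⠂⠂⠂⠂⠂⠂⠿
⠿⠿⠂⠿⠿⠿⠿⠿⠿⠿⠿⠿⠿
⠀⠀⠀⠀⠿⠿⠿⠿⠿⠿⠿⠿⠿

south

⠀⠿⠿⠂⠿⠿⠿
⠀⠿⠿⠂⠿⠿⠿
⠀⠂⠂⠂⠂⠂⠂
⠀⠿⠿⣾⠿⠿⠿
⠀⠿⠿⠂⠿⠿⠿
⠀⠿⠿⠂⠿⠿⠿
⠀⠀⠀⠀⠀⠀⠀

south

⠀⠿⠿⠂⠿⠿⠿
⠀⠂⠂⠂⠂⠂⠂
⠀⠿⠿⠂⠿⠿⠿
⠀⠿⠿⣾⠿⠿⠿
⠀⠿⠿⠂⠿⠿⠿
⠀⠂⠂⠂⠿⠿⠀
⠀⠀⠀⠀⠀⠀⠀

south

⠀⠂⠂⠂⠂⠂⠂
⠀⠿⠿⠂⠿⠿⠿
⠀⠿⠿⠂⠿⠿⠿
⠀⠿⠿⣾⠿⠿⠿
⠀⠂⠂⠂⠿⠿⠀
⠀⠿⠿⠿⠿⠿⠀
⠀⠀⠀⠀⠀⠀⠀

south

⠀⠿⠿⠂⠿⠿⠿
⠀⠿⠿⠂⠿⠿⠿
⠀⠿⠿⠂⠿⠿⠿
⠀⠂⠂⣾⠿⠿⠀
⠀⠿⠿⠿⠿⠿⠀
⠀⠿⠿⠿⠿⠿⠀
⠿⠿⠿⠿⠿⠿⠿

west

⠀⠀⠿⠿⠂⠿⠿
⠀⠿⠿⠿⠂⠿⠿
⠀⠿⠿⠿⠂⠿⠿
⠀⠂⠂⣾⠂⠿⠿
⠀⠿⠿⠿⠿⠿⠿
⠀⠿⠿⠿⠿⠿⠿
⠿⠿⠿⠿⠿⠿⠿

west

⠀⠀⠀⠿⠿⠂⠿
⠀⠿⠿⠿⠿⠂⠿
⠀⠿⠿⠿⠿⠂⠿
⠀⠂⠂⣾⠂⠂⠿
⠀⠿⠿⠿⠿⠿⠿
⠀⠿⠿⠿⠿⠿⠿
⠿⠿⠿⠿⠿⠿⠿

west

⠀⠀⠀⠀⠿⠿⠂
⠀⠿⠿⠿⠿⠿⠂
⠀⠿⠿⠿⠿⠿⠂
⠀⠂⠂⣾⠂⠂⠂
⠀⠿⠿⠿⠿⠿⠿
⠀⠿⠿⠿⠿⠿⠿
⠿⠿⠿⠿⠿⠿⠿

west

⠀⠀⠀⠀⠀⠿⠿
⠀⠂⠿⠿⠿⠿⠿
⠀⠂⠿⠿⠿⠿⠿
⠀⠂⠂⣾⠂⠂⠂
⠀⠂⠿⠿⠿⠿⠿
⠀⠿⠿⠿⠿⠿⠿
⠿⠿⠿⠿⠿⠿⠿

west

⠀⠀⠀⠀⠀⠀⠿
⠀⠂⠂⠿⠿⠿⠿
⠀⠂⠂⠿⠿⠿⠿
⠀⠂⠂⣾⠂⠂⠂
⠀⠂⠂⠿⠿⠿⠿
⠀⠿⠿⠿⠿⠿⠿
⠿⠿⠿⠿⠿⠿⠿

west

⠀⠀⠀⠀⠀⠀⠀
⠀⠂⠂⠂⠿⠿⠿
⠀⠂⠂⠂⠿⠿⠿
⠀⠂⠂⣾⠂⠂⠂
⠀⠂⠂⠂⠿⠿⠿
⠀⠿⠿⠿⠿⠿⠿
⠿⠿⠿⠿⠿⠿⠿

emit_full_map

⠀⠀⠀⠀⠀⠀⠀⠀⠀⠀⠀⠀⠀⠀⠀⠂⠿⠿⠿
⠀⠀⠀⠀⠀⠀⠿⠿⠂⠿⠿⠿⠿⠿⠿⠂⠿⠿⠿
⠀⠀⠀⠀⠀⠀⠿⠿⠂⠿⠿⠿⠂⠂⠂⠂⠂⠂⠿
⠀⠀⠀⠀⠀⠀⠂⠂⠂⠂⠂⠂⠂⠂⠂⠂⠂⠂⠿
⠀⠀⠀⠀⠀⠀⠿⠿⠂⠿⠿⠿⠂⠂⠂⠂⠂⠂⠿
⠂⠂⠂⠿⠿⠿⠿⠿⠂⠿⠿⠿⠿⠿⠿⠿⠿⠿⠿
⠂⠂⠂⠿⠿⠿⠿⠿⠂⠿⠿⠿⠿⠿⠿⠿⠿⠿⠿
⠂⠂⣾⠂⠂⠂⠂⠂⠂⠿⠿⠀⠀⠀⠀⠀⠀⠀⠀
⠂⠂⠂⠿⠿⠿⠿⠿⠿⠿⠿⠀⠀⠀⠀⠀⠀⠀⠀
⠿⠿⠿⠿⠿⠿⠿⠿⠿⠿⠿⠀⠀⠀⠀⠀⠀⠀⠀

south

⠀⠂⠂⠂⠿⠿⠿
⠀⠂⠂⠂⠿⠿⠿
⠀⠂⠂⠂⠂⠂⠂
⠀⠂⠂⣾⠿⠿⠿
⠀⠿⠿⠿⠿⠿⠿
⠿⠿⠿⠿⠿⠿⠿
⠿⠿⠿⠿⠿⠿⠿

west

⠀⠀⠂⠂⠂⠿⠿
⠀⠂⠂⠂⠂⠿⠿
⠀⠂⠂⠂⠂⠂⠂
⠀⠂⠂⣾⠂⠿⠿
⠀⠿⠿⠿⠿⠿⠿
⠿⠿⠿⠿⠿⠿⠿
⠿⠿⠿⠿⠿⠿⠿

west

⠀⠀⠀⠂⠂⠂⠿
⠀⠂⠂⠂⠂⠂⠿
⠀⠂⠂⠂⠂⠂⠂
⠀⠂⠂⣾⠂⠂⠿
⠀⠿⠿⠿⠿⠿⠿
⠿⠿⠿⠿⠿⠿⠿
⠿⠿⠿⠿⠿⠿⠿

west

⠀⠀⠀⠀⠂⠂⠂
⠀⠿⠂⠂⠂⠂⠂
⠀⠿⠂⠂⠂⠂⠂
⠀⠿⠂⣾⠂⠂⠂
⠀⠿⠿⠿⠿⠿⠿
⠿⠿⠿⠿⠿⠿⠿
⠿⠿⠿⠿⠿⠿⠿

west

⠀⠀⠀⠀⠀⠂⠂
⠀⠿⠿⠂⠂⠂⠂
⠀⠿⠿⠂⠂⠂⠂
⠀⠿⠿⣾⠂⠂⠂
⠀⠿⠿⠿⠿⠿⠿
⠿⠿⠿⠿⠿⠿⠿
⠿⠿⠿⠿⠿⠿⠿

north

⠀⠀⠀⠀⠀⠀⠀
⠀⠿⠿⠂⠂⠂⠂
⠀⠿⠿⠂⠂⠂⠂
⠀⠿⠿⣾⠂⠂⠂
⠀⠿⠿⠂⠂⠂⠂
⠀⠿⠿⠿⠿⠿⠿
⠿⠿⠿⠿⠿⠿⠿

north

⠀⠀⠀⠀⠀⠀⠀
⠀⠿⠿⠿⠿⠿⠀
⠀⠿⠿⠂⠂⠂⠂
⠀⠿⠿⣾⠂⠂⠂
⠀⠿⠿⠂⠂⠂⠂
⠀⠿⠿⠂⠂⠂⠂
⠀⠿⠿⠿⠿⠿⠿

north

⠀⠀⠀⠀⠀⠀⠀
⠀⠿⠿⠿⠂⠂⠀
⠀⠿⠿⠿⠿⠿⠀
⠀⠿⠿⣾⠂⠂⠂
⠀⠿⠿⠂⠂⠂⠂
⠀⠿⠿⠂⠂⠂⠂
⠀⠿⠿⠂⠂⠂⠂

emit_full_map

⠀⠀⠀⠀⠀⠀⠀⠀⠀⠀⠀⠀⠀⠀⠀⠀⠀⠀⠀⠂⠿⠿⠿
⠀⠀⠀⠀⠀⠀⠀⠀⠀⠀⠿⠿⠂⠿⠿⠿⠿⠿⠿⠂⠿⠿⠿
⠀⠀⠀⠀⠀⠀⠀⠀⠀⠀⠿⠿⠂⠿⠿⠿⠂⠂⠂⠂⠂⠂⠿
⠿⠿⠿⠂⠂⠀⠀⠀⠀⠀⠂⠂⠂⠂⠂⠂⠂⠂⠂⠂⠂⠂⠿
⠿⠿⠿⠿⠿⠀⠀⠀⠀⠀⠿⠿⠂⠿⠿⠿⠂⠂⠂⠂⠂⠂⠿
⠿⠿⣾⠂⠂⠂⠂⠿⠿⠿⠿⠿⠂⠿⠿⠿⠿⠿⠿⠿⠿⠿⠿
⠿⠿⠂⠂⠂⠂⠂⠿⠿⠿⠿⠿⠂⠿⠿⠿⠿⠿⠿⠿⠿⠿⠿
⠿⠿⠂⠂⠂⠂⠂⠂⠂⠂⠂⠂⠂⠿⠿⠀⠀⠀⠀⠀⠀⠀⠀
⠿⠿⠂⠂⠂⠂⠂⠿⠿⠿⠿⠿⠿⠿⠿⠀⠀⠀⠀⠀⠀⠀⠀
⠿⠿⠿⠿⠿⠿⠿⠿⠿⠿⠿⠿⠿⠿⠿⠀⠀⠀⠀⠀⠀⠀⠀

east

⠀⠀⠀⠀⠀⠀⠀
⠿⠿⠿⠂⠂⠂⠀
⠿⠿⠿⠿⠿⠿⠀
⠿⠿⠂⣾⠂⠂⠂
⠿⠿⠂⠂⠂⠂⠂
⠿⠿⠂⠂⠂⠂⠂
⠿⠿⠂⠂⠂⠂⠂

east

⠀⠀⠀⠀⠀⠀⠀
⠿⠿⠂⠂⠂⠂⠀
⠿⠿⠿⠿⠿⠿⠀
⠿⠂⠂⣾⠂⠂⠿
⠿⠂⠂⠂⠂⠂⠿
⠿⠂⠂⠂⠂⠂⠂
⠿⠂⠂⠂⠂⠂⠿

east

⠀⠀⠀⠀⠀⠀⠀
⠿⠂⠂⠂⠂⠂⠀
⠿⠿⠿⠿⠿⠿⠀
⠂⠂⠂⣾⠂⠿⠿
⠂⠂⠂⠂⠂⠿⠿
⠂⠂⠂⠂⠂⠂⠂
⠂⠂⠂⠂⠂⠿⠿

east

⠀⠀⠀⠀⠀⠀⠀
⠂⠂⠂⠂⠂⠂⠀
⠿⠿⠿⠿⠿⠿⠀
⠂⠂⠂⣾⠿⠿⠿
⠂⠂⠂⠂⠿⠿⠿
⠂⠂⠂⠂⠂⠂⠂
⠂⠂⠂⠂⠿⠿⠿

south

⠂⠂⠂⠂⠂⠂⠀
⠿⠿⠿⠿⠿⠿⠀
⠂⠂⠂⠂⠿⠿⠿
⠂⠂⠂⣾⠿⠿⠿
⠂⠂⠂⠂⠂⠂⠂
⠂⠂⠂⠂⠿⠿⠿
⠿⠿⠿⠿⠿⠿⠿

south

⠿⠿⠿⠿⠿⠿⠀
⠂⠂⠂⠂⠿⠿⠿
⠂⠂⠂⠂⠿⠿⠿
⠂⠂⠂⣾⠂⠂⠂
⠂⠂⠂⠂⠿⠿⠿
⠿⠿⠿⠿⠿⠿⠿
⠿⠿⠿⠿⠿⠿⠿

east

⠿⠿⠿⠿⠿⠀⠿
⠂⠂⠂⠿⠿⠿⠿
⠂⠂⠂⠿⠿⠿⠿
⠂⠂⠂⣾⠂⠂⠂
⠂⠂⠂⠿⠿⠿⠿
⠿⠿⠿⠿⠿⠿⠿
⠿⠿⠿⠿⠿⠿⠿

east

⠿⠿⠿⠿⠀⠿⠿
⠂⠂⠿⠿⠿⠿⠿
⠂⠂⠿⠿⠿⠿⠿
⠂⠂⠂⣾⠂⠂⠂
⠂⠂⠿⠿⠿⠿⠿
⠿⠿⠿⠿⠿⠿⠿
⠿⠿⠿⠿⠿⠿⠿

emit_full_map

⠀⠀⠀⠀⠀⠀⠀⠀⠀⠀⠀⠀⠀⠀⠀⠀⠀⠀⠀⠂⠿⠿⠿
⠀⠀⠀⠀⠀⠀⠀⠀⠀⠀⠿⠿⠂⠿⠿⠿⠿⠿⠿⠂⠿⠿⠿
⠀⠀⠀⠀⠀⠀⠀⠀⠀⠀⠿⠿⠂⠿⠿⠿⠂⠂⠂⠂⠂⠂⠿
⠿⠿⠿⠂⠂⠂⠂⠂⠂⠀⠂⠂⠂⠂⠂⠂⠂⠂⠂⠂⠂⠂⠿
⠿⠿⠿⠿⠿⠿⠿⠿⠿⠀⠿⠿⠂⠿⠿⠿⠂⠂⠂⠂⠂⠂⠿
⠿⠿⠂⠂⠂⠂⠂⠿⠿⠿⠿⠿⠂⠿⠿⠿⠿⠿⠿⠿⠿⠿⠿
⠿⠿⠂⠂⠂⠂⠂⠿⠿⠿⠿⠿⠂⠿⠿⠿⠿⠿⠿⠿⠿⠿⠿
⠿⠿⠂⠂⠂⠂⠂⠂⣾⠂⠂⠂⠂⠿⠿⠀⠀⠀⠀⠀⠀⠀⠀
⠿⠿⠂⠂⠂⠂⠂⠿⠿⠿⠿⠿⠿⠿⠿⠀⠀⠀⠀⠀⠀⠀⠀
⠿⠿⠿⠿⠿⠿⠿⠿⠿⠿⠿⠿⠿⠿⠿⠀⠀⠀⠀⠀⠀⠀⠀

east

⠿⠿⠿⠀⠿⠿⠂
⠂⠿⠿⠿⠿⠿⠂
⠂⠿⠿⠿⠿⠿⠂
⠂⠂⠂⣾⠂⠂⠂
⠂⠿⠿⠿⠿⠿⠿
⠿⠿⠿⠿⠿⠿⠿
⠿⠿⠿⠿⠿⠿⠿

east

⠿⠿⠀⠿⠿⠂⠿
⠿⠿⠿⠿⠿⠂⠿
⠿⠿⠿⠿⠿⠂⠿
⠂⠂⠂⣾⠂⠂⠿
⠿⠿⠿⠿⠿⠿⠿
⠿⠿⠿⠿⠿⠿⠿
⠿⠿⠿⠿⠿⠿⠿

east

⠿⠀⠿⠿⠂⠿⠿
⠿⠿⠿⠿⠂⠿⠿
⠿⠿⠿⠿⠂⠿⠿
⠂⠂⠂⣾⠂⠿⠿
⠿⠿⠿⠿⠿⠿⠿
⠿⠿⠿⠿⠿⠿⠿
⠿⠿⠿⠿⠿⠿⠿

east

⠀⠿⠿⠂⠿⠿⠿
⠿⠿⠿⠂⠿⠿⠿
⠿⠿⠿⠂⠿⠿⠿
⠂⠂⠂⣾⠿⠿⠀
⠿⠿⠿⠿⠿⠿⠀
⠿⠿⠿⠿⠿⠿⠀
⠿⠿⠿⠿⠿⠿⠿

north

⠀⠂⠂⠂⠂⠂⠂
⠀⠿⠿⠂⠿⠿⠿
⠿⠿⠿⠂⠿⠿⠿
⠿⠿⠿⣾⠿⠿⠿
⠂⠂⠂⠂⠿⠿⠀
⠿⠿⠿⠿⠿⠿⠀
⠿⠿⠿⠿⠿⠿⠀

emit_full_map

⠀⠀⠀⠀⠀⠀⠀⠀⠀⠀⠀⠀⠀⠀⠀⠀⠀⠀⠀⠂⠿⠿⠿
⠀⠀⠀⠀⠀⠀⠀⠀⠀⠀⠿⠿⠂⠿⠿⠿⠿⠿⠿⠂⠿⠿⠿
⠀⠀⠀⠀⠀⠀⠀⠀⠀⠀⠿⠿⠂⠿⠿⠿⠂⠂⠂⠂⠂⠂⠿
⠿⠿⠿⠂⠂⠂⠂⠂⠂⠀⠂⠂⠂⠂⠂⠂⠂⠂⠂⠂⠂⠂⠿
⠿⠿⠿⠿⠿⠿⠿⠿⠿⠀⠿⠿⠂⠿⠿⠿⠂⠂⠂⠂⠂⠂⠿
⠿⠿⠂⠂⠂⠂⠂⠿⠿⠿⠿⠿⠂⠿⠿⠿⠿⠿⠿⠿⠿⠿⠿
⠿⠿⠂⠂⠂⠂⠂⠿⠿⠿⠿⠿⣾⠿⠿⠿⠿⠿⠿⠿⠿⠿⠿
⠿⠿⠂⠂⠂⠂⠂⠂⠂⠂⠂⠂⠂⠿⠿⠀⠀⠀⠀⠀⠀⠀⠀
⠿⠿⠂⠂⠂⠂⠂⠿⠿⠿⠿⠿⠿⠿⠿⠀⠀⠀⠀⠀⠀⠀⠀
⠿⠿⠿⠿⠿⠿⠿⠿⠿⠿⠿⠿⠿⠿⠿⠀⠀⠀⠀⠀⠀⠀⠀
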